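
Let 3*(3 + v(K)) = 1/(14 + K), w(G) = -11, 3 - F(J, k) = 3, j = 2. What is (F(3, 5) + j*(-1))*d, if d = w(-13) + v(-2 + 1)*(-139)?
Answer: -31390/39 ≈ -804.87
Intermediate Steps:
F(J, k) = 0 (F(J, k) = 3 - 1*3 = 3 - 3 = 0)
v(K) = -3 + 1/(3*(14 + K))
d = 15695/39 (d = -11 + ((-125 - 9*(-2 + 1))/(3*(14 + (-2 + 1))))*(-139) = -11 + ((-125 - 9*(-1))/(3*(14 - 1)))*(-139) = -11 + ((1/3)*(-125 + 9)/13)*(-139) = -11 + ((1/3)*(1/13)*(-116))*(-139) = -11 - 116/39*(-139) = -11 + 16124/39 = 15695/39 ≈ 402.44)
(F(3, 5) + j*(-1))*d = (0 + 2*(-1))*(15695/39) = (0 - 2)*(15695/39) = -2*15695/39 = -31390/39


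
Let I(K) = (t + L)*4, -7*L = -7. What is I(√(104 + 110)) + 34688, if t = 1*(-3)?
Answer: 34680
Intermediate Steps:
L = 1 (L = -⅐*(-7) = 1)
t = -3
I(K) = -8 (I(K) = (-3 + 1)*4 = -2*4 = -8)
I(√(104 + 110)) + 34688 = -8 + 34688 = 34680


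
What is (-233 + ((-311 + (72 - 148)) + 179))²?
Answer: 194481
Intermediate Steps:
(-233 + ((-311 + (72 - 148)) + 179))² = (-233 + ((-311 - 76) + 179))² = (-233 + (-387 + 179))² = (-233 - 208)² = (-441)² = 194481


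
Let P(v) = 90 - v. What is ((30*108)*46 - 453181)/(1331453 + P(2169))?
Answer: -304141/1329374 ≈ -0.22879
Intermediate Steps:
((30*108)*46 - 453181)/(1331453 + P(2169)) = ((30*108)*46 - 453181)/(1331453 + (90 - 1*2169)) = (3240*46 - 453181)/(1331453 + (90 - 2169)) = (149040 - 453181)/(1331453 - 2079) = -304141/1329374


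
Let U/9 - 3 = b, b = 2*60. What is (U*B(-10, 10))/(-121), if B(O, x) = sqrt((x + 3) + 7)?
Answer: -2214*sqrt(5)/121 ≈ -40.914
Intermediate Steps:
B(O, x) = sqrt(10 + x) (B(O, x) = sqrt((3 + x) + 7) = sqrt(10 + x))
b = 120
U = 1107 (U = 27 + 9*120 = 27 + 1080 = 1107)
(U*B(-10, 10))/(-121) = (1107*sqrt(10 + 10))/(-121) = (1107*sqrt(20))*(-1/121) = (1107*(2*sqrt(5)))*(-1/121) = (2214*sqrt(5))*(-1/121) = -2214*sqrt(5)/121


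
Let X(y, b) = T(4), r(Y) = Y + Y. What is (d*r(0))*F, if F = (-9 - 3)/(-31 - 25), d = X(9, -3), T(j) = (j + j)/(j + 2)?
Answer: 0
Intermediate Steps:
r(Y) = 2*Y
T(j) = 2*j/(2 + j) (T(j) = (2*j)/(2 + j) = 2*j/(2 + j))
X(y, b) = 4/3 (X(y, b) = 2*4/(2 + 4) = 2*4/6 = 2*4*(⅙) = 4/3)
d = 4/3 ≈ 1.3333
F = 3/14 (F = -12/(-56) = -12*(-1/56) = 3/14 ≈ 0.21429)
(d*r(0))*F = (4*(2*0)/3)*(3/14) = ((4/3)*0)*(3/14) = 0*(3/14) = 0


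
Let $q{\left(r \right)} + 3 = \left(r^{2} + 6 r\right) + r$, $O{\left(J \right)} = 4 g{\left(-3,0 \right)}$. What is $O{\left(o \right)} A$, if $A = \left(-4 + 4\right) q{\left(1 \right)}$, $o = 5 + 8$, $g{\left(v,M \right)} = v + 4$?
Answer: $0$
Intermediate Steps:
$g{\left(v,M \right)} = 4 + v$
$o = 13$
$O{\left(J \right)} = 4$ ($O{\left(J \right)} = 4 \left(4 - 3\right) = 4 \cdot 1 = 4$)
$q{\left(r \right)} = -3 + r^{2} + 7 r$ ($q{\left(r \right)} = -3 + \left(\left(r^{2} + 6 r\right) + r\right) = -3 + \left(r^{2} + 7 r\right) = -3 + r^{2} + 7 r$)
$A = 0$ ($A = \left(-4 + 4\right) \left(-3 + 1^{2} + 7 \cdot 1\right) = 0 \left(-3 + 1 + 7\right) = 0 \cdot 5 = 0$)
$O{\left(o \right)} A = 4 \cdot 0 = 0$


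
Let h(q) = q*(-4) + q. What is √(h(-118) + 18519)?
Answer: 9*√233 ≈ 137.38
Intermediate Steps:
h(q) = -3*q (h(q) = -4*q + q = -3*q)
√(h(-118) + 18519) = √(-3*(-118) + 18519) = √(354 + 18519) = √18873 = 9*√233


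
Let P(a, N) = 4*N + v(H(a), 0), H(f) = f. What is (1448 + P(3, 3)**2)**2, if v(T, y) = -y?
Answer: 2534464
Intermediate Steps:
P(a, N) = 4*N (P(a, N) = 4*N - 1*0 = 4*N + 0 = 4*N)
(1448 + P(3, 3)**2)**2 = (1448 + (4*3)**2)**2 = (1448 + 12**2)**2 = (1448 + 144)**2 = 1592**2 = 2534464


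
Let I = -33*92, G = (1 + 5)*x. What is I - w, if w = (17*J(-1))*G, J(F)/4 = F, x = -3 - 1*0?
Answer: -4260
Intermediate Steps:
x = -3 (x = -3 + 0 = -3)
J(F) = 4*F
G = -18 (G = (1 + 5)*(-3) = 6*(-3) = -18)
I = -3036
w = 1224 (w = (17*(4*(-1)))*(-18) = (17*(-4))*(-18) = -68*(-18) = 1224)
I - w = -3036 - 1*1224 = -3036 - 1224 = -4260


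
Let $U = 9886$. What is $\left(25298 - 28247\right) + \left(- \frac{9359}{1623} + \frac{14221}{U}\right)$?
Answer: $- \frac{47386082513}{16044978} \approx -2953.3$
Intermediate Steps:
$\left(25298 - 28247\right) + \left(- \frac{9359}{1623} + \frac{14221}{U}\right) = \left(25298 - 28247\right) + \left(- \frac{9359}{1623} + \frac{14221}{9886}\right) = -2949 + \left(\left(-9359\right) \frac{1}{1623} + 14221 \cdot \frac{1}{9886}\right) = -2949 + \left(- \frac{9359}{1623} + \frac{14221}{9886}\right) = -2949 - \frac{69442391}{16044978} = - \frac{47386082513}{16044978}$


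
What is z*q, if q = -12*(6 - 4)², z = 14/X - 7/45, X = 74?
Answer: -896/555 ≈ -1.6144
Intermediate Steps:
z = 56/1665 (z = 14/74 - 7/45 = 14*(1/74) - 7*1/45 = 7/37 - 7/45 = 56/1665 ≈ 0.033634)
q = -48 (q = -12*2² = -12*4 = -48)
z*q = (56/1665)*(-48) = -896/555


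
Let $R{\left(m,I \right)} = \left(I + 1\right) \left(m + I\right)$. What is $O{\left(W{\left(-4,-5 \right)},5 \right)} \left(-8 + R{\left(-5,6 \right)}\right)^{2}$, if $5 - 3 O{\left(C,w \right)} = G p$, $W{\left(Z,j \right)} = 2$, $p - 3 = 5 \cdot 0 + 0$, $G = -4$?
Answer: $\frac{17}{3} \approx 5.6667$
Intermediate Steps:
$p = 3$ ($p = 3 + \left(5 \cdot 0 + 0\right) = 3 + \left(0 + 0\right) = 3 + 0 = 3$)
$O{\left(C,w \right)} = \frac{17}{3}$ ($O{\left(C,w \right)} = \frac{5}{3} - \frac{\left(-4\right) 3}{3} = \frac{5}{3} - -4 = \frac{5}{3} + 4 = \frac{17}{3}$)
$R{\left(m,I \right)} = \left(1 + I\right) \left(I + m\right)$
$O{\left(W{\left(-4,-5 \right)},5 \right)} \left(-8 + R{\left(-5,6 \right)}\right)^{2} = \frac{17 \left(-8 + \left(6 - 5 + 6^{2} + 6 \left(-5\right)\right)\right)^{2}}{3} = \frac{17 \left(-8 + \left(6 - 5 + 36 - 30\right)\right)^{2}}{3} = \frac{17 \left(-8 + 7\right)^{2}}{3} = \frac{17 \left(-1\right)^{2}}{3} = \frac{17}{3} \cdot 1 = \frac{17}{3}$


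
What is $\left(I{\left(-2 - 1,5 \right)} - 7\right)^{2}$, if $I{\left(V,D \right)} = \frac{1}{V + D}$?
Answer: $\frac{169}{4} \approx 42.25$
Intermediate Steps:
$I{\left(V,D \right)} = \frac{1}{D + V}$
$\left(I{\left(-2 - 1,5 \right)} - 7\right)^{2} = \left(\frac{1}{5 - 3} - 7\right)^{2} = \left(\frac{1}{2} - 7\right)^{2} = \left(- \frac{13}{2}\right)^{2} = \frac{169}{4}$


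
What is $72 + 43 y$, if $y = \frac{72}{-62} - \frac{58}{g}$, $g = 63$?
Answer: $- \frac{34222}{1953} \approx -17.523$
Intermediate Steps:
$y = - \frac{4066}{1953}$ ($y = \frac{72}{-62} - \frac{58}{63} = 72 \left(- \frac{1}{62}\right) - \frac{58}{63} = - \frac{36}{31} - \frac{58}{63} = - \frac{4066}{1953} \approx -2.0819$)
$72 + 43 y = 72 + 43 \left(- \frac{4066}{1953}\right) = 72 - \frac{174838}{1953} = - \frac{34222}{1953}$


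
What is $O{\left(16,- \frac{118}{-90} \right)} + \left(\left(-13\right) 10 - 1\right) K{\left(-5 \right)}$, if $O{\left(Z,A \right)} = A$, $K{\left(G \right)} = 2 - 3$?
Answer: $\frac{5954}{45} \approx 132.31$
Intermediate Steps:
$K{\left(G \right)} = -1$
$O{\left(16,- \frac{118}{-90} \right)} + \left(\left(-13\right) 10 - 1\right) K{\left(-5 \right)} = - \frac{118}{-90} + \left(\left(-13\right) 10 - 1\right) \left(-1\right) = \left(-118\right) \left(- \frac{1}{90}\right) + \left(-130 - 1\right) \left(-1\right) = \frac{59}{45} - -131 = \frac{59}{45} + 131 = \frac{5954}{45}$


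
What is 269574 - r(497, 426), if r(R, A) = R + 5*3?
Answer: 269062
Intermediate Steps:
r(R, A) = 15 + R (r(R, A) = R + 15 = 15 + R)
269574 - r(497, 426) = 269574 - (15 + 497) = 269574 - 1*512 = 269574 - 512 = 269062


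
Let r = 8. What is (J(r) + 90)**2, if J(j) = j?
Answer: 9604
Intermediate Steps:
(J(r) + 90)**2 = (8 + 90)**2 = 98**2 = 9604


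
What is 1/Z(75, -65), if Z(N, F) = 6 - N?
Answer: -1/69 ≈ -0.014493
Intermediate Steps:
1/Z(75, -65) = 1/(6 - 1*75) = 1/(6 - 75) = 1/(-69) = -1/69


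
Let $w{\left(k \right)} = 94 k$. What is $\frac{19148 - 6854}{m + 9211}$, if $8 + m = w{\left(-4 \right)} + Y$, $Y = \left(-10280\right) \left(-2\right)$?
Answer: $\frac{12294}{29387} \approx 0.41835$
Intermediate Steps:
$Y = 20560$
$m = 20176$ ($m = -8 + \left(94 \left(-4\right) + 20560\right) = -8 + \left(-376 + 20560\right) = -8 + 20184 = 20176$)
$\frac{19148 - 6854}{m + 9211} = \frac{19148 - 6854}{20176 + 9211} = \frac{12294}{29387}$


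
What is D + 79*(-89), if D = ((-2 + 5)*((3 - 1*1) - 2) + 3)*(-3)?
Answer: -7040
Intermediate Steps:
D = -9 (D = (3*((3 - 1) - 2) + 3)*(-3) = (3*(2 - 2) + 3)*(-3) = (3*0 + 3)*(-3) = (0 + 3)*(-3) = 3*(-3) = -9)
D + 79*(-89) = -9 + 79*(-89) = -9 - 7031 = -7040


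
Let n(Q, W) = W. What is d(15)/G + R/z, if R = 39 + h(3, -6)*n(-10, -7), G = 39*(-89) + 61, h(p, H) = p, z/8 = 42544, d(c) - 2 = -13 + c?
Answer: -325007/290150080 ≈ -0.0011201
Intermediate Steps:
d(c) = -11 + c (d(c) = 2 + (-13 + c) = -11 + c)
z = 340352 (z = 8*42544 = 340352)
G = -3410 (G = -3471 + 61 = -3410)
R = 18 (R = 39 + 3*(-7) = 39 - 21 = 18)
d(15)/G + R/z = (-11 + 15)/(-3410) + 18/340352 = 4*(-1/3410) + 18*(1/340352) = -2/1705 + 9/170176 = -325007/290150080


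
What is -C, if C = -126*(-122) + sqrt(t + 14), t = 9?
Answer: -15372 - sqrt(23) ≈ -15377.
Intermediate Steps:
C = 15372 + sqrt(23) (C = -126*(-122) + sqrt(9 + 14) = 15372 + sqrt(23) ≈ 15377.)
-C = -(15372 + sqrt(23)) = -15372 - sqrt(23)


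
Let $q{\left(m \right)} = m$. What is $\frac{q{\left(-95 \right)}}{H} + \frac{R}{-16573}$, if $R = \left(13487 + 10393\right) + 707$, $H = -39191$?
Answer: $- \frac{962014682}{649512443} \approx -1.4811$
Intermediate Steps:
$R = 24587$ ($R = 23880 + 707 = 24587$)
$\frac{q{\left(-95 \right)}}{H} + \frac{R}{-16573} = - \frac{95}{-39191} + \frac{24587}{-16573} = \left(-95\right) \left(- \frac{1}{39191}\right) + 24587 \left(- \frac{1}{16573}\right) = \frac{95}{39191} - \frac{24587}{16573} = - \frac{962014682}{649512443}$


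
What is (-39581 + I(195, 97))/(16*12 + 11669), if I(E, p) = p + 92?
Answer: -39392/11861 ≈ -3.3211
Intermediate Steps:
I(E, p) = 92 + p
(-39581 + I(195, 97))/(16*12 + 11669) = (-39581 + (92 + 97))/(16*12 + 11669) = (-39581 + 189)/(192 + 11669) = -39392/11861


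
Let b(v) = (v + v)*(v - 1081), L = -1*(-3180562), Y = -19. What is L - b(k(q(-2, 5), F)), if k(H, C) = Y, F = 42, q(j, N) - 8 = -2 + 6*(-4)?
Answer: 3138762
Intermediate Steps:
q(j, N) = -18 (q(j, N) = 8 + (-2 + 6*(-4)) = 8 + (-2 - 24) = 8 - 26 = -18)
k(H, C) = -19
L = 3180562
b(v) = 2*v*(-1081 + v) (b(v) = (2*v)*(-1081 + v) = 2*v*(-1081 + v))
L - b(k(q(-2, 5), F)) = 3180562 - 2*(-19)*(-1081 - 19) = 3180562 - 2*(-19)*(-1100) = 3180562 - 1*41800 = 3180562 - 41800 = 3138762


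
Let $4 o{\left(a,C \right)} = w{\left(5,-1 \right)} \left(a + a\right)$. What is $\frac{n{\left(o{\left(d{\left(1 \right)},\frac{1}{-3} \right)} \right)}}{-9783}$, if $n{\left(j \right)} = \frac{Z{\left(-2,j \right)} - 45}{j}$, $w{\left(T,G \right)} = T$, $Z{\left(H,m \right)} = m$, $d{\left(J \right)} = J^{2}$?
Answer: $\frac{17}{9783} \approx 0.0017377$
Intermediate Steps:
$o{\left(a,C \right)} = \frac{5 a}{2}$ ($o{\left(a,C \right)} = \frac{5 \left(a + a\right)}{4} = \frac{5 \cdot 2 a}{4} = \frac{10 a}{4} = \frac{5 a}{2}$)
$n{\left(j \right)} = \frac{-45 + j}{j}$ ($n{\left(j \right)} = \frac{j - 45}{j} = \frac{-45 + j}{j}$)
$\frac{n{\left(o{\left(d{\left(1 \right)},\frac{1}{-3} \right)} \right)}}{-9783} = \frac{\frac{1}{\frac{5}{2} \cdot 1^{2}} \left(-45 + \frac{5 \cdot 1^{2}}{2}\right)}{-9783} = \frac{-45 + \frac{5}{2} \cdot 1}{\frac{5}{2} \cdot 1} \left(- \frac{1}{9783}\right) = \frac{-45 + \frac{5}{2}}{\frac{5}{2}} \left(- \frac{1}{9783}\right) = \frac{2}{5} \left(- \frac{85}{2}\right) \left(- \frac{1}{9783}\right) = \left(-17\right) \left(- \frac{1}{9783}\right) = \frac{17}{9783}$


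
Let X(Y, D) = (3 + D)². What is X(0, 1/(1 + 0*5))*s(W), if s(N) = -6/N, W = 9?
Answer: -32/3 ≈ -10.667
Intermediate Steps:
X(0, 1/(1 + 0*5))*s(W) = (3 + 1/(1 + 0*5))²*(-6/9) = (3 + 1/(1 + 0))²*(-6*⅑) = (3 + 1/1)²*(-⅔) = (3 + 1)²*(-⅔) = 4²*(-⅔) = 16*(-⅔) = -32/3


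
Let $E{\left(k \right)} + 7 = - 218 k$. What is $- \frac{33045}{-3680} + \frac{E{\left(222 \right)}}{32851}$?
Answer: $\frac{181487651}{24178336} \approx 7.5062$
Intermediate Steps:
$E{\left(k \right)} = -7 - 218 k$
$- \frac{33045}{-3680} + \frac{E{\left(222 \right)}}{32851} = - \frac{33045}{-3680} + \frac{-7 - 48396}{32851} = \left(-33045\right) \left(- \frac{1}{3680}\right) + \left(-7 - 48396\right) \frac{1}{32851} = \frac{6609}{736} - \frac{48403}{32851} = \frac{181487651}{24178336}$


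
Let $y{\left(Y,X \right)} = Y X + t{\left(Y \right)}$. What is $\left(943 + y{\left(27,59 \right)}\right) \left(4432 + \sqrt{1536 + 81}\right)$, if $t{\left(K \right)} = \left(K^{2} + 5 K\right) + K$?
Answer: $15188464 + 23989 \sqrt{33} \approx 1.5326 \cdot 10^{7}$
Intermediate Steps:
$t{\left(K \right)} = K^{2} + 6 K$
$y{\left(Y,X \right)} = X Y + Y \left(6 + Y\right)$ ($y{\left(Y,X \right)} = Y X + Y \left(6 + Y\right) = X Y + Y \left(6 + Y\right)$)
$\left(943 + y{\left(27,59 \right)}\right) \left(4432 + \sqrt{1536 + 81}\right) = \left(943 + 27 \left(6 + 59 + 27\right)\right) \left(4432 + \sqrt{1536 + 81}\right) = \left(943 + 27 \cdot 92\right) \left(4432 + \sqrt{1617}\right) = \left(943 + 2484\right) \left(4432 + 7 \sqrt{33}\right) = 3427 \left(4432 + 7 \sqrt{33}\right) = 15188464 + 23989 \sqrt{33}$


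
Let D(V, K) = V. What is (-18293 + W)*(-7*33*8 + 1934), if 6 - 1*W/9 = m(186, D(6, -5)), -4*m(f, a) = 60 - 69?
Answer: -3140591/2 ≈ -1.5703e+6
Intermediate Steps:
m(f, a) = 9/4 (m(f, a) = -(60 - 69)/4 = -1/4*(-9) = 9/4)
W = 135/4 (W = 54 - 9*9/4 = 54 - 81/4 = 135/4 ≈ 33.750)
(-18293 + W)*(-7*33*8 + 1934) = (-18293 + 135/4)*(-7*33*8 + 1934) = -73037*(-231*8 + 1934)/4 = -73037*(-1848 + 1934)/4 = -73037/4*86 = -3140591/2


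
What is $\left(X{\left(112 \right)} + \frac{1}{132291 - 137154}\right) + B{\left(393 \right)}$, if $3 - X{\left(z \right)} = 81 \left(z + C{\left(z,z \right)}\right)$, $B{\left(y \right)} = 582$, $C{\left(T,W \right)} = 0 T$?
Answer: $- \frac{41272282}{4863} \approx -8487.0$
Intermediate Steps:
$C{\left(T,W \right)} = 0$
$X{\left(z \right)} = 3 - 81 z$ ($X{\left(z \right)} = 3 - 81 \left(z + 0\right) = 3 - 81 z$)
$\left(X{\left(112 \right)} + \frac{1}{132291 - 137154}\right) + B{\left(393 \right)} = \left(\left(3 - 9072\right) + \frac{1}{132291 - 137154}\right) + 582 = \left(\left(3 - 9072\right) + \frac{1}{-4863}\right) + 582 = \left(-9069 - \frac{1}{4863}\right) + 582 = - \frac{44102548}{4863} + 582 = - \frac{41272282}{4863}$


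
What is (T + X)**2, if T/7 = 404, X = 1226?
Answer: 16434916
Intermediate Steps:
T = 2828 (T = 7*404 = 2828)
(T + X)**2 = (2828 + 1226)**2 = 4054**2 = 16434916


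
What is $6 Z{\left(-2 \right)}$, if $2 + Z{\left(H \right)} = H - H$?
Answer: $-12$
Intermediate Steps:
$Z{\left(H \right)} = -2$ ($Z{\left(H \right)} = -2 + \left(H - H\right) = -2 + 0 = -2$)
$6 Z{\left(-2 \right)} = 6 \left(-2\right) = -12$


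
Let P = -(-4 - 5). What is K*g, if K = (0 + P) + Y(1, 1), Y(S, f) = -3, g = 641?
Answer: 3846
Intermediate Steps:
P = 9 (P = -1*(-9) = 9)
K = 6 (K = (0 + 9) - 3 = 9 - 3 = 6)
K*g = 6*641 = 3846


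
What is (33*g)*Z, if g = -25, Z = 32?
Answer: -26400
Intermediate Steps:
(33*g)*Z = (33*(-25))*32 = -825*32 = -26400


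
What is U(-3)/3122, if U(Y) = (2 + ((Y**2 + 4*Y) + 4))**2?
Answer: 9/3122 ≈ 0.0028828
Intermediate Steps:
U(Y) = (6 + Y**2 + 4*Y)**2 (U(Y) = (2 + (4 + Y**2 + 4*Y))**2 = (6 + Y**2 + 4*Y)**2)
U(-3)/3122 = (6 + (-3)**2 + 4*(-3))**2/3122 = (6 + 9 - 12)**2*(1/3122) = 3**2*(1/3122) = 9*(1/3122) = 9/3122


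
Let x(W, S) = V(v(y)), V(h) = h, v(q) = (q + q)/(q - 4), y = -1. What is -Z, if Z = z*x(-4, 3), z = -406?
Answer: 812/5 ≈ 162.40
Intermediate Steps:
v(q) = 2*q/(-4 + q) (v(q) = (2*q)/(-4 + q) = 2*q/(-4 + q))
x(W, S) = 2/5 (x(W, S) = 2*(-1)/(-4 - 1) = 2*(-1)/(-5) = 2*(-1)*(-1/5) = 2/5)
Z = -812/5 (Z = -406*2/5 = -812/5 ≈ -162.40)
-Z = -1*(-812/5) = 812/5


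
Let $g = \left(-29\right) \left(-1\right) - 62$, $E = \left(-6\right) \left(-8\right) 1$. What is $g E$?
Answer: $-1584$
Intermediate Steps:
$E = 48$ ($E = 48 \cdot 1 = 48$)
$g = -33$ ($g = 29 - 62 = -33$)
$g E = \left(-33\right) 48 = -1584$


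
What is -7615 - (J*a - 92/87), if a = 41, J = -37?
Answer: -530434/87 ≈ -6096.9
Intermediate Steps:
-7615 - (J*a - 92/87) = -7615 - (-37*41 - 92/87) = -7615 - (-1517 - 92*1/87) = -7615 - (-1517 - 92/87) = -7615 - 1*(-132071/87) = -7615 + 132071/87 = -530434/87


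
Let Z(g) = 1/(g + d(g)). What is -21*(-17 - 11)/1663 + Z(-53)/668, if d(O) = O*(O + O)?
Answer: 2185844623/6182069460 ≈ 0.35358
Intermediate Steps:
d(O) = 2*O² (d(O) = O*(2*O) = 2*O²)
Z(g) = 1/(g + 2*g²)
-21*(-17 - 11)/1663 + Z(-53)/668 = -21*(-17 - 11)/1663 + (1/((-53)*(1 + 2*(-53))))/668 = -21*(-28)*(1/1663) - 1/(53*(1 - 106))*(1/668) = 588*(1/1663) - 1/53/(-105)*(1/668) = 588/1663 - 1/53*(-1/105)*(1/668) = 588/1663 + (1/5565)*(1/668) = 588/1663 + 1/3717420 = 2185844623/6182069460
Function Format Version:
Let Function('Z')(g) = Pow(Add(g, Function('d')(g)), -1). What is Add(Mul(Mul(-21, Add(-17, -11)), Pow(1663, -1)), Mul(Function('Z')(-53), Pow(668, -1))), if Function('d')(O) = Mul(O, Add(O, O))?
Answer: Rational(2185844623, 6182069460) ≈ 0.35358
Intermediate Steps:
Function('d')(O) = Mul(2, Pow(O, 2)) (Function('d')(O) = Mul(O, Mul(2, O)) = Mul(2, Pow(O, 2)))
Function('Z')(g) = Pow(Add(g, Mul(2, Pow(g, 2))), -1)
Add(Mul(Mul(-21, Add(-17, -11)), Pow(1663, -1)), Mul(Function('Z')(-53), Pow(668, -1))) = Add(Mul(Mul(-21, Add(-17, -11)), Pow(1663, -1)), Mul(Mul(Pow(-53, -1), Pow(Add(1, Mul(2, -53)), -1)), Pow(668, -1))) = Add(Mul(Mul(-21, -28), Rational(1, 1663)), Mul(Mul(Rational(-1, 53), Pow(Add(1, -106), -1)), Rational(1, 668))) = Add(Mul(588, Rational(1, 1663)), Mul(Mul(Rational(-1, 53), Pow(-105, -1)), Rational(1, 668))) = Add(Rational(588, 1663), Mul(Mul(Rational(-1, 53), Rational(-1, 105)), Rational(1, 668))) = Add(Rational(588, 1663), Mul(Rational(1, 5565), Rational(1, 668))) = Add(Rational(588, 1663), Rational(1, 3717420)) = Rational(2185844623, 6182069460)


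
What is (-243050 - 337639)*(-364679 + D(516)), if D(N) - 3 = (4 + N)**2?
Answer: 54745036164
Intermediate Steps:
D(N) = 3 + (4 + N)**2
(-243050 - 337639)*(-364679 + D(516)) = (-243050 - 337639)*(-364679 + (3 + (4 + 516)**2)) = -580689*(-364679 + (3 + 520**2)) = -580689*(-364679 + (3 + 270400)) = -580689*(-364679 + 270403) = -580689*(-94276) = 54745036164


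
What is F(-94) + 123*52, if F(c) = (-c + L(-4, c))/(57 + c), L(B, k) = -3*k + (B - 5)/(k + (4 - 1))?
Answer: 581111/91 ≈ 6385.8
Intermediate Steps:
L(B, k) = -3*k + (-5 + B)/(3 + k) (L(B, k) = -3*k + (-5 + B)/(k + 3) = -3*k + (-5 + B)/(3 + k))
F(c) = (-c + (-9 - 9*c - 3*c²)/(3 + c))/(57 + c) (F(c) = (-c + (-5 - 4 - 9*c - 3*c²)/(3 + c))/(57 + c) = (-c + (-9 - 9*c - 3*c²)/(3 + c))/(57 + c))
F(-94) + 123*52 = (-9 - 12*(-94) - 4*(-94)²)/(171 + (-94)² + 60*(-94)) + 123*52 = (-9 + 1128 - 4*8836)/(171 + 8836 - 5640) + 6396 = (-9 + 1128 - 35344)/3367 + 6396 = (1/3367)*(-34225) + 6396 = -925/91 + 6396 = 581111/91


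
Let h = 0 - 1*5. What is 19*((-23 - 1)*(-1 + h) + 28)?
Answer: 3268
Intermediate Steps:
h = -5 (h = 0 - 5 = -5)
19*((-23 - 1)*(-1 + h) + 28) = 19*((-23 - 1)*(-1 - 5) + 28) = 19*(-24*(-6) + 28) = 19*(144 + 28) = 19*172 = 3268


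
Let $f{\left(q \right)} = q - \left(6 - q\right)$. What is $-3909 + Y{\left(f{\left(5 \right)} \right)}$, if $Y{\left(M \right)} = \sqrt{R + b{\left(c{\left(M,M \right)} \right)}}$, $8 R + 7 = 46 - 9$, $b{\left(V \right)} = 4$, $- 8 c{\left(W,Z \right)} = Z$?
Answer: $-3909 + \frac{\sqrt{31}}{2} \approx -3906.2$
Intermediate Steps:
$f{\left(q \right)} = -6 + 2 q$ ($f{\left(q \right)} = q + \left(-6 + q\right) = -6 + 2 q$)
$c{\left(W,Z \right)} = - \frac{Z}{8}$
$R = \frac{15}{4}$ ($R = - \frac{7}{8} + \frac{46 - 9}{8} = - \frac{7}{8} + \frac{1}{8} \cdot 37 = - \frac{7}{8} + \frac{37}{8} = \frac{15}{4} \approx 3.75$)
$Y{\left(M \right)} = \frac{\sqrt{31}}{2}$ ($Y{\left(M \right)} = \sqrt{\frac{15}{4} + 4} = \sqrt{\frac{31}{4}} = \frac{\sqrt{31}}{2}$)
$-3909 + Y{\left(f{\left(5 \right)} \right)} = -3909 + \frac{\sqrt{31}}{2}$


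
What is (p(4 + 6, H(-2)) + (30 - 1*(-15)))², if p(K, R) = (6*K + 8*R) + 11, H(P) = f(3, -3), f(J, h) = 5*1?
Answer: 24336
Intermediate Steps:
f(J, h) = 5
H(P) = 5
p(K, R) = 11 + 6*K + 8*R
(p(4 + 6, H(-2)) + (30 - 1*(-15)))² = ((11 + 6*(4 + 6) + 8*5) + (30 - 1*(-15)))² = ((11 + 6*10 + 40) + (30 + 15))² = ((11 + 60 + 40) + 45)² = (111 + 45)² = 156² = 24336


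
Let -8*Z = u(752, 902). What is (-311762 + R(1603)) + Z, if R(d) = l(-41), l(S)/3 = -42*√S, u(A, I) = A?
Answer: -311856 - 126*I*√41 ≈ -3.1186e+5 - 806.79*I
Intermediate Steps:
Z = -94 (Z = -⅛*752 = -94)
l(S) = -126*√S (l(S) = 3*(-42*√S) = -126*√S)
R(d) = -126*I*√41
(-311762 + R(1603)) + Z = (-311762 - 126*I*√41) - 94 = -311856 - 126*I*√41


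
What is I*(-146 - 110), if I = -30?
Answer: 7680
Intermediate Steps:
I*(-146 - 110) = -30*(-146 - 110) = -30*(-256) = 7680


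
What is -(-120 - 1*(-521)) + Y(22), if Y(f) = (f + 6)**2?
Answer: 383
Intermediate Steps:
Y(f) = (6 + f)**2
-(-120 - 1*(-521)) + Y(22) = -(-120 - 1*(-521)) + (6 + 22)**2 = -(-120 + 521) + 28**2 = -1*401 + 784 = -401 + 784 = 383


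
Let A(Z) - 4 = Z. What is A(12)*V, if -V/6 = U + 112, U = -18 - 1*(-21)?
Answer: -11040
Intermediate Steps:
U = 3 (U = -18 + 21 = 3)
A(Z) = 4 + Z
V = -690 (V = -6*(3 + 112) = -6*115 = -690)
A(12)*V = (4 + 12)*(-690) = 16*(-690) = -11040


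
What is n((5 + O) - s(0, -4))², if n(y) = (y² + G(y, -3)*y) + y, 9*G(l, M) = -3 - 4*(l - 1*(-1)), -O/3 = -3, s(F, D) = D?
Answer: 33856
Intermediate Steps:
O = 9 (O = -3*(-3) = 9)
G(l, M) = -7/9 - 4*l/9 (G(l, M) = (-3 - 4*(l - 1*(-1)))/9 = (-3 - 4*(l + 1))/9 = (-3 - 4*(1 + l))/9 = (-3 + (-4 - 4*l))/9 = (-7 - 4*l)/9 = -7/9 - 4*l/9)
n(y) = y + y² + y*(-7/9 - 4*y/9) (n(y) = (y² + (-7/9 - 4*y/9)*y) + y = (y² + y*(-7/9 - 4*y/9)) + y = y + y² + y*(-7/9 - 4*y/9))
n((5 + O) - s(0, -4))² = (((5 + 9) - 1*(-4))*(2 + 5*((5 + 9) - 1*(-4)))/9)² = ((14 + 4)*(2 + 5*(14 + 4))/9)² = ((⅑)*18*(2 + 5*18))² = ((⅑)*18*(2 + 90))² = ((⅑)*18*92)² = 184² = 33856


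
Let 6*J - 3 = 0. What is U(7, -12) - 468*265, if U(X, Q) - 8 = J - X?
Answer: -248037/2 ≈ -1.2402e+5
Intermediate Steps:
J = ½ (J = ½ + (⅙)*0 = ½ + 0 = ½ ≈ 0.50000)
U(X, Q) = 17/2 - X (U(X, Q) = 8 + (½ - X) = 17/2 - X)
U(7, -12) - 468*265 = (17/2 - 1*7) - 468*265 = (17/2 - 7) - 124020 = 3/2 - 124020 = -248037/2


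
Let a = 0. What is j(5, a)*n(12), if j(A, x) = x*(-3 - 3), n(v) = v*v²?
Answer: 0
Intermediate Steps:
n(v) = v³
j(A, x) = -6*x (j(A, x) = x*(-6) = -6*x)
j(5, a)*n(12) = -6*0*12³ = 0*1728 = 0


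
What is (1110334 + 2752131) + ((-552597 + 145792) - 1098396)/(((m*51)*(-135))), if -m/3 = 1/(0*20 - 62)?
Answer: 79872537037/20655 ≈ 3.8670e+6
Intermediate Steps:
m = 3/62 (m = -3/(0*20 - 62) = -3/(0 - 62) = -3/(-62) = -3*(-1/62) = 3/62 ≈ 0.048387)
(1110334 + 2752131) + ((-552597 + 145792) - 1098396)/(((m*51)*(-135))) = (1110334 + 2752131) + ((-552597 + 145792) - 1098396)/((((3/62)*51)*(-135))) = 3862465 + (-406805 - 1098396)/(((153/62)*(-135))) = 3862465 - 1505201/(-20655/62) = 3862465 - 1505201*(-62/20655) = 3862465 + 93322462/20655 = 79872537037/20655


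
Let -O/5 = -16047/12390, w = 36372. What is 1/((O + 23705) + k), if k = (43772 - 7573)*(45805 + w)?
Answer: 826/2457142619877 ≈ 3.3616e-10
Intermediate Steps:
O = 5349/826 (O = -(-80235)/12390 = -5*(-5349/4130) = 5349/826 ≈ 6.4758)
k = 2974725223 (k = (43772 - 7573)*(45805 + 36372) = 36199*82177 = 2974725223)
1/((O + 23705) + k) = 1/((5349/826 + 23705) + 2974725223) = 1/(19585679/826 + 2974725223) = 1/(2457142619877/826) = 826/2457142619877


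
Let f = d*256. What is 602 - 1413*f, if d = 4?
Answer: -1446310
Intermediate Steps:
f = 1024 (f = 4*256 = 1024)
602 - 1413*f = 602 - 1413*1024 = 602 - 1446912 = -1446310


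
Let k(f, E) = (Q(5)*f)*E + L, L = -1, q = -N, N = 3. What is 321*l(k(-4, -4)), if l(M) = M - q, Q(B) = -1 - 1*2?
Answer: -14766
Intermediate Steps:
Q(B) = -3 (Q(B) = -1 - 2 = -3)
q = -3 (q = -1*3 = -3)
k(f, E) = -1 - 3*E*f (k(f, E) = (-3*f)*E - 1 = -3*E*f - 1 = -1 - 3*E*f)
l(M) = 3 + M (l(M) = M - 1*(-3) = M + 3 = 3 + M)
321*l(k(-4, -4)) = 321*(3 + (-1 - 3*(-4)*(-4))) = 321*(3 + (-1 - 48)) = 321*(3 - 49) = 321*(-46) = -14766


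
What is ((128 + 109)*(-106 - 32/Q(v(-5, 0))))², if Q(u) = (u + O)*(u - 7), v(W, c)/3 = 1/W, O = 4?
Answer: 64314080395236/104329 ≈ 6.1645e+8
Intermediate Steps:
v(W, c) = 3/W (v(W, c) = 3*(1/W) = 3/W)
Q(u) = (-7 + u)*(4 + u) (Q(u) = (u + 4)*(u - 7) = (4 + u)*(-7 + u) = (-7 + u)*(4 + u))
((128 + 109)*(-106 - 32/Q(v(-5, 0))))² = ((128 + 109)*(-106 - 32/(-28 + (3/(-5))² - 9/(-5))))² = (237*(-106 - 32/(-28 + (3*(-⅕))² - 9*(-1)/5)))² = (237*(-106 - 32/(-28 + (-⅗)² - 3*(-⅗))))² = (237*(-106 - 32/(-28 + 9/25 + 9/5)))² = (237*(-106 - 32/(-646/25)))² = (237*(-106 - 32*(-25/646)))² = (237*(-106 + 400/323))² = (237*(-33838/323))² = (-8019606/323)² = 64314080395236/104329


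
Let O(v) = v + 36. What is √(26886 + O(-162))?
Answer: 2*√6690 ≈ 163.58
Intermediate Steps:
O(v) = 36 + v
√(26886 + O(-162)) = √(26886 + (36 - 162)) = √(26886 - 126) = √26760 = 2*√6690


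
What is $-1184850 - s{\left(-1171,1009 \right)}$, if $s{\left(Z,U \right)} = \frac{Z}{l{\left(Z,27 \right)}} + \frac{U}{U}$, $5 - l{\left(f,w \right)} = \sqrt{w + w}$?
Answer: $- \frac{34366534}{29} - \frac{3513 \sqrt{6}}{29} \approx -1.1854 \cdot 10^{6}$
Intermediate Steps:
$l{\left(f,w \right)} = 5 - \sqrt{2} \sqrt{w}$ ($l{\left(f,w \right)} = 5 - \sqrt{w + w} = 5 - \sqrt{2 w} = 5 - \sqrt{2} \sqrt{w}$)
$s{\left(Z,U \right)} = 1 + \frac{Z}{5 - 3 \sqrt{6}}$ ($s{\left(Z,U \right)} = \frac{Z}{5 - \sqrt{2} \sqrt{27}} + \frac{U}{U} = \frac{Z}{5 - \sqrt{2} \cdot 3 \sqrt{3}} + 1 = \frac{Z}{5 - 3 \sqrt{6}} + 1 = 1 + \frac{Z}{5 - 3 \sqrt{6}}$)
$-1184850 - s{\left(-1171,1009 \right)} = -1184850 - \left(1 - - \frac{5855}{29} - - \frac{3513 \sqrt{6}}{29}\right) = -1184850 - \left(1 + \frac{5855}{29} + \frac{3513 \sqrt{6}}{29}\right) = -1184850 - \left(\frac{5884}{29} + \frac{3513 \sqrt{6}}{29}\right) = - \frac{34366534}{29} - \frac{3513 \sqrt{6}}{29}$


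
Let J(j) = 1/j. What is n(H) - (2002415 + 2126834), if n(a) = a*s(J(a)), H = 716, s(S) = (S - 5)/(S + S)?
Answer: -5410531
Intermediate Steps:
s(S) = (-5 + S)/(2*S) (s(S) = (-5 + S)/((2*S)) = (-5 + S)*(1/(2*S)) = (-5 + S)/(2*S))
n(a) = a²*(-5 + 1/a)/2 (n(a) = a*((-5 + 1/a)/(2*(1/a))) = a*(a*(-5 + 1/a)/2) = a²*(-5 + 1/a)/2)
n(H) - (2002415 + 2126834) = (½)*716*(1 - 5*716) - (2002415 + 2126834) = (½)*716*(1 - 3580) - 1*4129249 = (½)*716*(-3579) - 4129249 = -1281282 - 4129249 = -5410531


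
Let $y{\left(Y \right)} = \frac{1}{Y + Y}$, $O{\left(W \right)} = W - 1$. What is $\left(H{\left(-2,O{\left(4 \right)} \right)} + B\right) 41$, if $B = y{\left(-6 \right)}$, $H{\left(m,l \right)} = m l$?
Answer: $- \frac{2993}{12} \approx -249.42$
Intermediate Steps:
$O{\left(W \right)} = -1 + W$
$H{\left(m,l \right)} = l m$
$y{\left(Y \right)} = \frac{1}{2 Y}$
$B = - \frac{1}{12}$ ($B = \frac{1}{2 \left(-6\right)} = \frac{1}{2} \left(- \frac{1}{6}\right) = - \frac{1}{12} \approx -0.083333$)
$\left(H{\left(-2,O{\left(4 \right)} \right)} + B\right) 41 = \left(\left(-1 + 4\right) \left(-2\right) - \frac{1}{12}\right) 41 = \left(3 \left(-2\right) - \frac{1}{12}\right) 41 = \left(-6 - \frac{1}{12}\right) 41 = \left(- \frac{73}{12}\right) 41 = - \frac{2993}{12}$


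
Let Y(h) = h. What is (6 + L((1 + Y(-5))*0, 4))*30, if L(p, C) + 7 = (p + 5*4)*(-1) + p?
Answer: -630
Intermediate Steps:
L(p, C) = -27 (L(p, C) = -7 + ((p + 5*4)*(-1) + p) = -7 + ((p + 20)*(-1) + p) = -7 + ((20 + p)*(-1) + p) = -7 + ((-20 - p) + p) = -7 - 20 = -27)
(6 + L((1 + Y(-5))*0, 4))*30 = (6 - 27)*30 = -21*30 = -630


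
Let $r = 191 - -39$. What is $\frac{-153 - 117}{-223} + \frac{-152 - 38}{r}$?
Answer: $\frac{1973}{5129} \approx 0.38468$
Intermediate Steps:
$r = 230$ ($r = 191 + 39 = 230$)
$\frac{-153 - 117}{-223} + \frac{-152 - 38}{r} = \frac{-153 - 117}{-223} + \frac{-152 - 38}{230} = \left(-270\right) \left(- \frac{1}{223}\right) - \frac{19}{23} = \frac{270}{223} - \frac{19}{23} = \frac{1973}{5129}$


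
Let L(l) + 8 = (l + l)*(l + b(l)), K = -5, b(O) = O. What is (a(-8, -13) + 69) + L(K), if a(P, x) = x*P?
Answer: 265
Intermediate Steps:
a(P, x) = P*x
L(l) = -8 + 4*l**2 (L(l) = -8 + (l + l)*(l + l) = -8 + (2*l)*(2*l) = -8 + 4*l**2)
(a(-8, -13) + 69) + L(K) = (-8*(-13) + 69) + (-8 + 4*(-5)**2) = (104 + 69) + (-8 + 4*25) = 173 + (-8 + 100) = 173 + 92 = 265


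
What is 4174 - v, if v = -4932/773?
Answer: 3231434/773 ≈ 4180.4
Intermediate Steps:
v = -4932/773 (v = -4932*1/773 = -4932/773 ≈ -6.3803)
4174 - v = 4174 - 1*(-4932/773) = 4174 + 4932/773 = 3231434/773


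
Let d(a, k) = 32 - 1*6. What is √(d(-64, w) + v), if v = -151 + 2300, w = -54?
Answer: 5*√87 ≈ 46.637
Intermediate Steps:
d(a, k) = 26 (d(a, k) = 32 - 6 = 26)
v = 2149
√(d(-64, w) + v) = √(26 + 2149) = √2175 = 5*√87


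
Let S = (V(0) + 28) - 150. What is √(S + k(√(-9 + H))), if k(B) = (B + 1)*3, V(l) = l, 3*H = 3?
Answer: √(-119 + 6*I*√2) ≈ 0.38868 + 10.916*I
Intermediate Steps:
H = 1 (H = (⅓)*3 = 1)
k(B) = 3 + 3*B (k(B) = (1 + B)*3 = 3 + 3*B)
S = -122 (S = (0 + 28) - 150 = 28 - 150 = -122)
√(S + k(√(-9 + H))) = √(-122 + (3 + 3*√(-9 + 1))) = √(-122 + (3 + 3*√(-8))) = √(-122 + (3 + 3*(2*I*√2))) = √(-122 + (3 + 6*I*√2)) = √(-119 + 6*I*√2)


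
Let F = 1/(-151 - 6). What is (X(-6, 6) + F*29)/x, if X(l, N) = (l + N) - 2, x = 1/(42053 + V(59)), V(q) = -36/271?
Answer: -3908940161/42547 ≈ -91874.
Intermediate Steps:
F = -1/157 (F = 1/(-157) = -1/157 ≈ -0.0063694)
V(q) = -36/271 (V(q) = -36*1/271 = -36/271)
x = 271/11396327 (x = 1/(42053 - 36/271) = 1/(11396327/271) = 271/11396327 ≈ 2.3780e-5)
X(l, N) = -2 + N + l (X(l, N) = (N + l) - 2 = -2 + N + l)
(X(-6, 6) + F*29)/x = ((-2 + 6 - 6) - 1/157*29)/(271/11396327) = (-2 - 29/157)*(11396327/271) = -343/157*11396327/271 = -3908940161/42547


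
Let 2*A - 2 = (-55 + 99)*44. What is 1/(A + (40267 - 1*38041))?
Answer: 1/3195 ≈ 0.00031299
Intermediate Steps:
A = 969 (A = 1 + ((-55 + 99)*44)/2 = 1 + (44*44)/2 = 1 + (1/2)*1936 = 1 + 968 = 969)
1/(A + (40267 - 1*38041)) = 1/(969 + (40267 - 1*38041)) = 1/(969 + (40267 - 38041)) = 1/(969 + 2226) = 1/3195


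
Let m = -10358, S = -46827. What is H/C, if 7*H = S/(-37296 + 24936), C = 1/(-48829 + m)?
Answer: -923849883/28840 ≈ -32034.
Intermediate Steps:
C = -1/59187 (C = 1/(-48829 - 10358) = 1/(-59187) = -1/59187 ≈ -1.6896e-5)
H = 15609/28840 (H = (-46827/(-37296 + 24936))/7 = (-46827/(-12360))/7 = (-46827*(-1/12360))/7 = (⅐)*(15609/4120) = 15609/28840 ≈ 0.54123)
H/C = 15609/(28840*(-1/59187)) = (15609/28840)*(-59187) = -923849883/28840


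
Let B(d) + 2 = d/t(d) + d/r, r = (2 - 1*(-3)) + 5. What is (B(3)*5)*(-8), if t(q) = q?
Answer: 28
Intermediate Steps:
r = 10 (r = (2 + 3) + 5 = 5 + 5 = 10)
B(d) = -1 + d/10 (B(d) = -2 + (d/d + d/10) = -2 + (1 + d*(1/10)) = -2 + (1 + d/10) = -1 + d/10)
(B(3)*5)*(-8) = ((-1 + (1/10)*3)*5)*(-8) = ((-1 + 3/10)*5)*(-8) = -7/10*5*(-8) = -7/2*(-8) = 28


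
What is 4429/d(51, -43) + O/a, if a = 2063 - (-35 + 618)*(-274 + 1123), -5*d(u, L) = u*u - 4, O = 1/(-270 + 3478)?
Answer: -35016471931237/4106469975104 ≈ -8.5271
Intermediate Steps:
O = 1/3208 ≈ 0.00031172
d(u, L) = 4/5 - u**2/5 (d(u, L) = -(u*u - 4)/5 = -(u**2 - 4)/5 = -(-4 + u**2)/5 = 4/5 - u**2/5)
a = -492904 (a = 2063 - 583*849 = 2063 - 1*494967 = 2063 - 494967 = -492904)
4429/d(51, -43) + O/a = 4429/(4/5 - 1/5*51**2) + (1/3208)/(-492904) = 4429/(4/5 - 1/5*2601) + (1/3208)*(-1/492904) = 4429/(4/5 - 2601/5) - 1/1581236032 = 4429/(-2597/5) - 1/1581236032 = 4429*(-5/2597) - 1/1581236032 = -22145/2597 - 1/1581236032 = -35016471931237/4106469975104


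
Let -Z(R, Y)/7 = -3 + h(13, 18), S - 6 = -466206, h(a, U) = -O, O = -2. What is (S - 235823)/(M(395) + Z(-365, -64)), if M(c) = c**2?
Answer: -702023/156032 ≈ -4.4992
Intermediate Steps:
h(a, U) = 2 (h(a, U) = -1*(-2) = 2)
S = -466200 (S = 6 - 466206 = -466200)
Z(R, Y) = 7 (Z(R, Y) = -7*(-3 + 2) = -7*(-1) = 7)
(S - 235823)/(M(395) + Z(-365, -64)) = (-466200 - 235823)/(395**2 + 7) = -702023/(156025 + 7) = -702023/156032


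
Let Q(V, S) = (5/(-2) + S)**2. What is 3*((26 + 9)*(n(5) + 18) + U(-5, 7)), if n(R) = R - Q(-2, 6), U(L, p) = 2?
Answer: 4539/4 ≈ 1134.8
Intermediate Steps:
Q(V, S) = (-5/2 + S)**2 (Q(V, S) = (5*(-1/2) + S)**2 = (-5/2 + S)**2)
n(R) = -49/4 + R (n(R) = R - (-5 + 2*6)**2/4 = R - (-5 + 12)**2/4 = R - 7**2/4 = R - 49/4 = -49/4 + R)
3*((26 + 9)*(n(5) + 18) + U(-5, 7)) = 3*((26 + 9)*((-49/4 + 5) + 18) + 2) = 3*(35*(-29/4 + 18) + 2) = 3*(35*(43/4) + 2) = 3*(1505/4 + 2) = 3*(1513/4) = 4539/4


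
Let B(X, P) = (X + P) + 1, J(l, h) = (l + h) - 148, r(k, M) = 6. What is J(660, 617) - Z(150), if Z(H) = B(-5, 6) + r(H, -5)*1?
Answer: 1121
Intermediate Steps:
J(l, h) = -148 + h + l (J(l, h) = (h + l) - 148 = -148 + h + l)
B(X, P) = 1 + P + X (B(X, P) = (P + X) + 1 = 1 + P + X)
Z(H) = 8 (Z(H) = (1 + 6 - 5) + 6*1 = 2 + 6 = 8)
J(660, 617) - Z(150) = (-148 + 617 + 660) - 1*8 = 1129 - 8 = 1121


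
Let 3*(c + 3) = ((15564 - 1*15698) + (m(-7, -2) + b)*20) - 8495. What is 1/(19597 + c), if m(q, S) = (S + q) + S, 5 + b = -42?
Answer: 1/16331 ≈ 6.1233e-5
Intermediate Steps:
b = -47 (b = -5 - 42 = -47)
m(q, S) = q + 2*S
c = -3266 (c = -3 + (((15564 - 1*15698) + ((-7 + 2*(-2)) - 47)*20) - 8495)/3 = -3 + (((15564 - 15698) + ((-7 - 4) - 47)*20) - 8495)/3 = -3 + ((-134 + (-11 - 47)*20) - 8495)/3 = -3 + ((-134 - 58*20) - 8495)/3 = -3 + ((-134 - 1160) - 8495)/3 = -3 + (-1294 - 8495)/3 = -3 + (⅓)*(-9789) = -3 - 3263 = -3266)
1/(19597 + c) = 1/(19597 - 3266) = 1/16331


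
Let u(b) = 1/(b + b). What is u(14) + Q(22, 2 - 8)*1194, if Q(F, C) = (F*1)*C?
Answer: -4413023/28 ≈ -1.5761e+5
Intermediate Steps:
u(b) = 1/(2*b)
Q(F, C) = C*F (Q(F, C) = F*C = C*F)
u(14) + Q(22, 2 - 8)*1194 = (½)/14 + ((2 - 8)*22)*1194 = (½)*(1/14) - 6*22*1194 = 1/28 - 132*1194 = 1/28 - 157608 = -4413023/28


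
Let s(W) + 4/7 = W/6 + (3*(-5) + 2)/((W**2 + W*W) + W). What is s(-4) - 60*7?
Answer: -35423/84 ≈ -421.70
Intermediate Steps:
s(W) = -4/7 - 13/(W + 2*W**2) + W/6 (s(W) = -4/7 + (W/6 + (3*(-5) + 2)/((W**2 + W*W) + W)) = -4/7 + (W*(1/6) + (-15 + 2)/((W**2 + W**2) + W)) = -4/7 + (W/6 - 13/(2*W**2 + W)) = -4/7 + (W/6 - 13/(W + 2*W**2)) = -4/7 + (-13/(W + 2*W**2) + W/6) = -4/7 - 13/(W + 2*W**2) + W/6)
s(-4) - 60*7 = (1/42)*(-546 - 41*(-4)**2 - 24*(-4) + 14*(-4)**3)/(-4*(1 + 2*(-4))) - 60*7 = (1/42)*(-1/4)*(-546 - 41*16 + 96 + 14*(-64))/(1 - 8) - 420 = (1/42)*(-1/4)*(-546 - 656 + 96 - 896)/(-7) - 420 = (1/42)*(-1/4)*(-1/7)*(-2002) - 420 = -143/84 - 420 = -35423/84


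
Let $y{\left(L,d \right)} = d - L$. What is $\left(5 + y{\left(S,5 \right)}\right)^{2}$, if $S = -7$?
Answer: $289$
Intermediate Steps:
$\left(5 + y{\left(S,5 \right)}\right)^{2} = \left(5 + \left(5 - -7\right)\right)^{2} = \left(5 + \left(5 + 7\right)\right)^{2} = \left(5 + 12\right)^{2} = 17^{2} = 289$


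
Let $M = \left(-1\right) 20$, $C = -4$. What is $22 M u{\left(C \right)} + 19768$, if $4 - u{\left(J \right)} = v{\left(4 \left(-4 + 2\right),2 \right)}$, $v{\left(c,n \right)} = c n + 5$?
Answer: $13168$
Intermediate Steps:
$M = -20$
$v{\left(c,n \right)} = 5 + c n$
$u{\left(J \right)} = 15$ ($u{\left(J \right)} = 4 - \left(5 + 4 \left(-4 + 2\right) 2\right) = 4 - \left(5 + 4 \left(-2\right) 2\right) = 4 - \left(5 - 16\right) = 4 - -11 = 4 + 11 = 15$)
$22 M u{\left(C \right)} + 19768 = 22 \left(-20\right) 15 + 19768 = \left(-440\right) 15 + 19768 = -6600 + 19768 = 13168$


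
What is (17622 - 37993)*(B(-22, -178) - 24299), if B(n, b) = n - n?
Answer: 494994929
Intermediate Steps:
B(n, b) = 0
(17622 - 37993)*(B(-22, -178) - 24299) = (17622 - 37993)*(0 - 24299) = -20371*(-24299) = 494994929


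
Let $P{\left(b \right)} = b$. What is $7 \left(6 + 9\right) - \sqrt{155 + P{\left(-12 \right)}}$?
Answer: $105 - \sqrt{143} \approx 93.042$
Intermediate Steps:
$7 \left(6 + 9\right) - \sqrt{155 + P{\left(-12 \right)}} = 7 \left(6 + 9\right) - \sqrt{155 - 12} = 7 \cdot 15 - \sqrt{143} = 105 - \sqrt{143}$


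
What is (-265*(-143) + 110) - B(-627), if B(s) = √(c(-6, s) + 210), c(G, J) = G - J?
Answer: 38005 - √831 ≈ 37976.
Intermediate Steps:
B(s) = √(204 - s) (B(s) = √((-6 - s) + 210) = √(204 - s))
(-265*(-143) + 110) - B(-627) = (-265*(-143) + 110) - √(204 - 1*(-627)) = (37895 + 110) - √(204 + 627) = 38005 - √831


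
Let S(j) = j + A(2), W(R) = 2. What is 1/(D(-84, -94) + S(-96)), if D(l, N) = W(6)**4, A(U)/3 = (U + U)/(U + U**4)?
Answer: -3/238 ≈ -0.012605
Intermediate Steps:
A(U) = 6*U/(U + U**4) (A(U) = 3*((U + U)/(U + U**4)) = 3*((2*U)/(U + U**4)) = 3*(2*U/(U + U**4)) = 6*U/(U + U**4))
S(j) = 2/3 + j (S(j) = j + 6/(1 + 2**3) = j + 6/(1 + 8) = j + 6/9 = j + 6*(1/9) = j + 2/3 = 2/3 + j)
D(l, N) = 16 (D(l, N) = 2**4 = 16)
1/(D(-84, -94) + S(-96)) = 1/(16 + (2/3 - 96)) = 1/(16 - 286/3) = 1/(-238/3) = -3/238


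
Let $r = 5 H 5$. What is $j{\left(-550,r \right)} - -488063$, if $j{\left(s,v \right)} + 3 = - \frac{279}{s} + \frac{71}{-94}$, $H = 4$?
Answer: $\frac{6308172294}{12925} \approx 4.8806 \cdot 10^{5}$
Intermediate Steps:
$r = 100$ ($r = 5 \cdot 4 \cdot 5 = 20 \cdot 5 = 100$)
$j{\left(s,v \right)} = - \frac{353}{94} - \frac{279}{s}$ ($j{\left(s,v \right)} = -3 + \left(- \frac{279}{s} + \frac{71}{-94}\right) = -3 + \left(- \frac{279}{s} + 71 \left(- \frac{1}{94}\right)\right) = -3 - \left(\frac{71}{94} + \frac{279}{s}\right) = - \frac{353}{94} - \frac{279}{s}$)
$j{\left(-550,r \right)} - -488063 = \left(- \frac{353}{94} - \frac{279}{-550}\right) - -488063 = \left(- \frac{353}{94} - - \frac{279}{550}\right) + 488063 = \left(- \frac{353}{94} + \frac{279}{550}\right) + 488063 = - \frac{41981}{12925} + 488063 = \frac{6308172294}{12925}$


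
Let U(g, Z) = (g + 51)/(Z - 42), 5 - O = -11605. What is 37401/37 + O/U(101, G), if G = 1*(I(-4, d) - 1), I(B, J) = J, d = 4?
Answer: -5534139/2812 ≈ -1968.0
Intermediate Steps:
O = 11610 (O = 5 - 1*(-11605) = 5 + 11605 = 11610)
G = 3 (G = 1*(4 - 1) = 1*3 = 3)
U(g, Z) = (51 + g)/(-42 + Z)
37401/37 + O/U(101, G) = 37401/37 + 11610/(((51 + 101)/(-42 + 3))) = 37401*(1/37) + 11610/((152/(-39))) = 37401/37 + 11610/((-1/39*152)) = 37401/37 + 11610/(-152/39) = 37401/37 + 11610*(-39/152) = 37401/37 - 226395/76 = -5534139/2812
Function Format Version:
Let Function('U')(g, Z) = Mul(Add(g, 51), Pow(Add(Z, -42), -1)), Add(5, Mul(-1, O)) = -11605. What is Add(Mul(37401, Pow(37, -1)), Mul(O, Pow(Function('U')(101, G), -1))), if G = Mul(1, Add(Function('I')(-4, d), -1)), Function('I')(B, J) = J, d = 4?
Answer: Rational(-5534139, 2812) ≈ -1968.0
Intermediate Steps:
O = 11610 (O = Add(5, Mul(-1, -11605)) = Add(5, 11605) = 11610)
G = 3 (G = Mul(1, Add(4, -1)) = Mul(1, 3) = 3)
Function('U')(g, Z) = Mul(Pow(Add(-42, Z), -1), Add(51, g)) (Function('U')(g, Z) = Mul(Add(51, g), Pow(Add(-42, Z), -1)) = Mul(Pow(Add(-42, Z), -1), Add(51, g)))
Add(Mul(37401, Pow(37, -1)), Mul(O, Pow(Function('U')(101, G), -1))) = Add(Mul(37401, Pow(37, -1)), Mul(11610, Pow(Mul(Pow(Add(-42, 3), -1), Add(51, 101)), -1))) = Add(Mul(37401, Rational(1, 37)), Mul(11610, Pow(Mul(Pow(-39, -1), 152), -1))) = Add(Rational(37401, 37), Mul(11610, Pow(Mul(Rational(-1, 39), 152), -1))) = Add(Rational(37401, 37), Mul(11610, Pow(Rational(-152, 39), -1))) = Add(Rational(37401, 37), Mul(11610, Rational(-39, 152))) = Add(Rational(37401, 37), Rational(-226395, 76)) = Rational(-5534139, 2812)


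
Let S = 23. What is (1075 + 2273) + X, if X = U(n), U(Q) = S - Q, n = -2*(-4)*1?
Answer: 3363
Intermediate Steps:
n = 8 (n = 8*1 = 8)
U(Q) = 23 - Q
X = 15 (X = 23 - 1*8 = 23 - 8 = 15)
(1075 + 2273) + X = (1075 + 2273) + 15 = 3348 + 15 = 3363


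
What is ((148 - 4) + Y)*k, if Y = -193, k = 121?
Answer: -5929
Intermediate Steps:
((148 - 4) + Y)*k = ((148 - 4) - 193)*121 = (144 - 193)*121 = -49*121 = -5929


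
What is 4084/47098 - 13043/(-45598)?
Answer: 400260723/1073787302 ≈ 0.37276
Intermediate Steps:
4084/47098 - 13043/(-45598) = 4084*(1/47098) - 13043*(-1/45598) = 2042/23549 + 13043/45598 = 400260723/1073787302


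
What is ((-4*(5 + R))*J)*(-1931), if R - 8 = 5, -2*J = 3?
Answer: -208548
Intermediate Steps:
J = -3/2 (J = -1/2*3 = -3/2 ≈ -1.5000)
R = 13 (R = 8 + 5 = 13)
((-4*(5 + R))*J)*(-1931) = (-4*(5 + 13)*(-3/2))*(-1931) = (-4*18*(-3/2))*(-1931) = -72*(-3/2)*(-1931) = 108*(-1931) = -208548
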